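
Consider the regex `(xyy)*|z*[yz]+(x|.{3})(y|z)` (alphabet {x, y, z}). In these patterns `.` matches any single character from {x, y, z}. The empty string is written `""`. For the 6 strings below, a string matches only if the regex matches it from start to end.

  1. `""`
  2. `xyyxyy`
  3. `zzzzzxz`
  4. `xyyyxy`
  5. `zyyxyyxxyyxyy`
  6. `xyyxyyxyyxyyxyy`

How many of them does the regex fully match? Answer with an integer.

4

1. `""` → match
2. `xyyxyy` → match
3. `zzzzzxz` → match
4. `xyyyxy` → no match
5 → no match
6 → match
Total matched: 4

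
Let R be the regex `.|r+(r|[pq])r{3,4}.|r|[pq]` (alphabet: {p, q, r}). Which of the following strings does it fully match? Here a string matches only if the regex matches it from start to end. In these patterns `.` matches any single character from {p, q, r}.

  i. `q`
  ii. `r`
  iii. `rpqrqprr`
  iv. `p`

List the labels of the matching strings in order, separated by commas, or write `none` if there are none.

i, ii, iv

i → match
ii → match
iii → no match
iv → match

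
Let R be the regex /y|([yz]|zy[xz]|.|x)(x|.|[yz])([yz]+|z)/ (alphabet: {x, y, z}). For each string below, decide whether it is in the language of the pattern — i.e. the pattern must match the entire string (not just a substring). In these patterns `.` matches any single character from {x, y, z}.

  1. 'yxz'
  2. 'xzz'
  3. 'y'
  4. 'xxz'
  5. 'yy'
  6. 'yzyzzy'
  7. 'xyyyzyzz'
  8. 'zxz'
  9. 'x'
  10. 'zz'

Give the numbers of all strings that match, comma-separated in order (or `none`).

1, 2, 3, 4, 6, 7, 8

1 → match
2 → match
3 → match
4 → match
5 → no match
6 → match
7 → match
8 → match
9 → no match
10 → no match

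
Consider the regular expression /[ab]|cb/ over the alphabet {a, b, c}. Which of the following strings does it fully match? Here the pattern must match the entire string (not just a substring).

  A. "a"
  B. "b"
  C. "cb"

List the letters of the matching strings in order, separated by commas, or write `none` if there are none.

A, B, C

A. "a" → match
B. "b" → match
C. "cb" → match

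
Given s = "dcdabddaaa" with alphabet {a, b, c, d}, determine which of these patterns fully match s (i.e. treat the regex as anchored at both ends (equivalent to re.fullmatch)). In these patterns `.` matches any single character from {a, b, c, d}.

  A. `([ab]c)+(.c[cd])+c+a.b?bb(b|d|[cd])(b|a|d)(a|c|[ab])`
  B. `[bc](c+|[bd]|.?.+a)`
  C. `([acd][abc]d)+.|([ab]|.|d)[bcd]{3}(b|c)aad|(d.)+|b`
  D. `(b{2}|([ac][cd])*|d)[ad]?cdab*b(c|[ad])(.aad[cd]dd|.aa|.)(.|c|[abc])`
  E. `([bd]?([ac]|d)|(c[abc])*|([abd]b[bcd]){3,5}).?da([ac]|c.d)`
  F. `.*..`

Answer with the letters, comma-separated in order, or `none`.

A → no match
B → no match
C → no match
D → match
E → no match
F → match

D, F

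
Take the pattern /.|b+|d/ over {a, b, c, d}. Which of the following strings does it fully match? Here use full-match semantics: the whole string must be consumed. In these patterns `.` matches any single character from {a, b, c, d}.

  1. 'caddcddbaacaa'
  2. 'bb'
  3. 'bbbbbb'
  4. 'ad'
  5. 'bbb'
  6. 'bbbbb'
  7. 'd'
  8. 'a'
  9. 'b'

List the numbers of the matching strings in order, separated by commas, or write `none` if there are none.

1 → no match
2. 'bb' → match
3. 'bbbbbb' → match
4. 'ad' → no match
5. 'bbb' → match
6. 'bbbbb' → match
7. 'd' → match
8. 'a' → match
9. 'b' → match

2, 3, 5, 6, 7, 8, 9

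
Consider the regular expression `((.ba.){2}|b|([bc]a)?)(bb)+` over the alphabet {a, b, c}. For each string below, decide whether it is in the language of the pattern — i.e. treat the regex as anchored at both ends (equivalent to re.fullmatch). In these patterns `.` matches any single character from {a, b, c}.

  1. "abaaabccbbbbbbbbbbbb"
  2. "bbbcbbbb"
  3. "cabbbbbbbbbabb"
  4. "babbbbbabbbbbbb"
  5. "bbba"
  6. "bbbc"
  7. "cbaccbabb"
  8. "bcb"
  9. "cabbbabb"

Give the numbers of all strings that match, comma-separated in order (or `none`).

none

1 → no match
2. "bbbcbbbb" → no match
3 → no match
4 → no match
5. "bbba" → no match — must end with "bb"
6. "bbbc" → no match — must end with "bb"
7. "cbaccbabb" → no match
8. "bcb" → no match — must end with "bb"
9. "cabbbabb" → no match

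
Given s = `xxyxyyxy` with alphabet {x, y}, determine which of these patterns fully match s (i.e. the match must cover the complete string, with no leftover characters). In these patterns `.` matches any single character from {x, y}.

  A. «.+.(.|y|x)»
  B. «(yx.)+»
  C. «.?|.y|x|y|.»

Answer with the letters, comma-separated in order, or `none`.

A → match
B → no match — must start with `yx`
C → no match

A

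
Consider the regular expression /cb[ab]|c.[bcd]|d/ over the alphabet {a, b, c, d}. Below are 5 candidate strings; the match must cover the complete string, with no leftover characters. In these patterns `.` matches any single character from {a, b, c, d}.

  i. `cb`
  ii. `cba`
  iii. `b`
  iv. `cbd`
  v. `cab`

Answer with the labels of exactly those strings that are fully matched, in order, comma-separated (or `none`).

i. `cb` → no match
ii. `cba` → match
iii. `b` → no match
iv. `cbd` → match
v. `cab` → match

ii, iv, v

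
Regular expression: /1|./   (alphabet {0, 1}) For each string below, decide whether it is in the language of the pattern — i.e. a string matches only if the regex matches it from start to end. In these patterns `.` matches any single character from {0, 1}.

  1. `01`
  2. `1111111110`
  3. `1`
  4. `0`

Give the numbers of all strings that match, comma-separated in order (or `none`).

3, 4

1 → no match
2 → no match
3 → match
4 → match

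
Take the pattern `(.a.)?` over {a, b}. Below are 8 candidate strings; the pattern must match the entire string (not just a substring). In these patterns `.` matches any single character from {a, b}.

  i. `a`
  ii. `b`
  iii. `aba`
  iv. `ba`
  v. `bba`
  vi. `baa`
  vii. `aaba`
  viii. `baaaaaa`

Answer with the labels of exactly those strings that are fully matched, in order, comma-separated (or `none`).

i → no match
ii → no match
iii → no match
iv → no match
v → no match
vi → match
vii → no match
viii → no match

vi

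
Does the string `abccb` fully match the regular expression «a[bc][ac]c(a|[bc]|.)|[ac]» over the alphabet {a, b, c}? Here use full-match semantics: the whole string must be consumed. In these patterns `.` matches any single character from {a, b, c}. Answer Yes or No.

Yes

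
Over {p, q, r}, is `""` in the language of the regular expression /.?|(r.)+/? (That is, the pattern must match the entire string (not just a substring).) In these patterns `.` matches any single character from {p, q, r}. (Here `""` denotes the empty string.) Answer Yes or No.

Yes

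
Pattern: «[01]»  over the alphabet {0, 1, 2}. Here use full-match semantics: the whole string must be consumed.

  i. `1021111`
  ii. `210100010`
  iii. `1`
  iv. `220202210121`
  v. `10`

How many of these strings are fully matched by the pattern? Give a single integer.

i → no match
ii → no match
iii → match
iv → no match
v → no match
Total matched: 1

1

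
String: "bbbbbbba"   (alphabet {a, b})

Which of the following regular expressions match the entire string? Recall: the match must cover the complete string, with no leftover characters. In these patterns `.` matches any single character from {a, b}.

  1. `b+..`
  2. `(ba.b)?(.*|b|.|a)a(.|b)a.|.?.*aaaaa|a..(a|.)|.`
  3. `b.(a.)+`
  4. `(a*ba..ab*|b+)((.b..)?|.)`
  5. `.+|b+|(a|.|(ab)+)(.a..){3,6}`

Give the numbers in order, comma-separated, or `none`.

1, 4, 5

1 → match
2 → no match
3 → no match
4 → match
5 → match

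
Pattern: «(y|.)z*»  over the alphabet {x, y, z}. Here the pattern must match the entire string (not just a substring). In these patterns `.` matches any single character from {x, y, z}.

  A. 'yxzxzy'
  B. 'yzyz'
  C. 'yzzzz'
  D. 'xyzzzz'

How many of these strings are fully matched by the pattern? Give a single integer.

A → no match
B → no match
C → match
D → no match
Total matched: 1

1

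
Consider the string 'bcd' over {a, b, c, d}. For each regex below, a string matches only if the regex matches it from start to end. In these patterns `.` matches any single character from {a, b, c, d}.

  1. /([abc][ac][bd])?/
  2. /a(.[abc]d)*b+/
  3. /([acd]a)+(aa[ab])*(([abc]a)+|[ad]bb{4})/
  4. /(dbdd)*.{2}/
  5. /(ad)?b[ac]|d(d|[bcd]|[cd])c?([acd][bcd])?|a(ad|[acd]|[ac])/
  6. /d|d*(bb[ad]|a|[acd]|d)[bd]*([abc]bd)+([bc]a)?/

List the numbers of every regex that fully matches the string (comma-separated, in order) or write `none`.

1 → match
2 → no match — must start with 'a'
3 → no match
4 → no match
5 → no match
6 → no match

1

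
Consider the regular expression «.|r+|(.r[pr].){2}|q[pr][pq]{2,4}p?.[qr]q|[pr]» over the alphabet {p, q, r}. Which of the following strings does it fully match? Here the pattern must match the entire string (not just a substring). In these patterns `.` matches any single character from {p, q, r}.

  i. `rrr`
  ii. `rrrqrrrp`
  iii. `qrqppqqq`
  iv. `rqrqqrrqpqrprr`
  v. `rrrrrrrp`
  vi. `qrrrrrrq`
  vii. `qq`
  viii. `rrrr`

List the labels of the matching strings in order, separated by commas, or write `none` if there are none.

i, ii, iii, v, vi, viii

i → match
ii → match
iii → match
iv → no match
v → match
vi → match
vii → no match
viii → match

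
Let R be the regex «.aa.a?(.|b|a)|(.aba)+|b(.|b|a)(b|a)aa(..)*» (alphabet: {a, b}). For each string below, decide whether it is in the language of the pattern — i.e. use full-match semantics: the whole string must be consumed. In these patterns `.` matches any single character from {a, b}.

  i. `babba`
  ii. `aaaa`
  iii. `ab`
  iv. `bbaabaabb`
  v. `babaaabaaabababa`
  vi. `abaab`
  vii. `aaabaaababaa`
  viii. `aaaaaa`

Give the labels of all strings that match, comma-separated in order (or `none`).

v, viii

i. `babba` → no match
ii. `aaaa` → no match
iii. `ab` → no match
iv. `bbaabaabb` → no match
v → match
vi. `abaab` → no match
vii. `aaabaaababaa` → no match
viii. `aaaaaa` → match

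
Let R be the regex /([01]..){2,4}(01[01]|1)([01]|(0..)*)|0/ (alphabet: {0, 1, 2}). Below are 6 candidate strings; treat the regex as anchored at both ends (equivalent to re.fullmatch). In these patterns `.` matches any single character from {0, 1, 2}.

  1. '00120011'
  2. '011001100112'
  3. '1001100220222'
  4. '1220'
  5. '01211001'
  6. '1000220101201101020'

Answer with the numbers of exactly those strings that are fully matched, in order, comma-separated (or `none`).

none

1 → no match
2 → no match
3 → no match
4 → no match
5 → no match
6 → no match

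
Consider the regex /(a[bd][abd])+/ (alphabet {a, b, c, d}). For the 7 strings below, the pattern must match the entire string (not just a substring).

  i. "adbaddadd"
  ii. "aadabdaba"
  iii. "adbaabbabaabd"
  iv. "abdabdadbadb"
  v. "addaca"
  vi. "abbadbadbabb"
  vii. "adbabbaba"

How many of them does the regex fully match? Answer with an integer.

i → match
ii → no match
iii → no match
iv → match
v → no match
vi → match
vii → match
Total matched: 4

4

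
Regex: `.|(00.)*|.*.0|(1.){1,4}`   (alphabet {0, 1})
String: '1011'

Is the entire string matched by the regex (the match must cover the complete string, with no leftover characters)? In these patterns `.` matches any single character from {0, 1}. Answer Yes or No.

Yes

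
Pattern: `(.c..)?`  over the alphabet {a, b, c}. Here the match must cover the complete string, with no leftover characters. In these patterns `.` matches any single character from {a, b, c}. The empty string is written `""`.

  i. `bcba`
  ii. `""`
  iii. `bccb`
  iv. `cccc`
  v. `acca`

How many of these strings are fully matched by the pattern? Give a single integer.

i. `bcba` → match
ii. `""` → match
iii. `bccb` → match
iv. `cccc` → match
v. `acca` → match
Total matched: 5

5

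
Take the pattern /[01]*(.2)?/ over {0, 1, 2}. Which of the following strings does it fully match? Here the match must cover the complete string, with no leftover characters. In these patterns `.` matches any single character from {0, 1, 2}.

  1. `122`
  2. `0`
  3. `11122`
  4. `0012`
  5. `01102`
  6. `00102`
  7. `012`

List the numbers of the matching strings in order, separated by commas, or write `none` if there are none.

1, 2, 3, 4, 5, 6, 7

1 → match
2 → match
3 → match
4 → match
5 → match
6 → match
7 → match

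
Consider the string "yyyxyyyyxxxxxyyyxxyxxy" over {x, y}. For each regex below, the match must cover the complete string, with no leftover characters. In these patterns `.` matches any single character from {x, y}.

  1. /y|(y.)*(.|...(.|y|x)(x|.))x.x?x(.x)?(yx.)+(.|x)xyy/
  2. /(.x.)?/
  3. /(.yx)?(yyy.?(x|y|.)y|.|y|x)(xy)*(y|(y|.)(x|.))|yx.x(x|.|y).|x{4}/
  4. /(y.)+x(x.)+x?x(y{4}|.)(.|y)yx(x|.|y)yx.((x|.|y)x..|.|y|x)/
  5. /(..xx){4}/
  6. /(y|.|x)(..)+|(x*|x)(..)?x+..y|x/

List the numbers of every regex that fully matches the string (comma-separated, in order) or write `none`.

1 → no match
2 → no match
3 → no match
4 → match
5 → no match — must end with "xx"
6 → no match

4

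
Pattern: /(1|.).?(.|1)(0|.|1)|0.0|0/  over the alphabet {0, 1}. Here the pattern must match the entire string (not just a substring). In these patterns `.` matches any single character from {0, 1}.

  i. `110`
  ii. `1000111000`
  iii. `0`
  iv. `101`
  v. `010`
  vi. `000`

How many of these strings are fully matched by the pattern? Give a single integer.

i → match
ii → no match
iii → match
iv → match
v → match
vi → match
Total matched: 5

5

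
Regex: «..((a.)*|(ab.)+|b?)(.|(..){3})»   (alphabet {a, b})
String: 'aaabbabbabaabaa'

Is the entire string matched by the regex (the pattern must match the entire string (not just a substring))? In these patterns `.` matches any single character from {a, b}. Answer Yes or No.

Yes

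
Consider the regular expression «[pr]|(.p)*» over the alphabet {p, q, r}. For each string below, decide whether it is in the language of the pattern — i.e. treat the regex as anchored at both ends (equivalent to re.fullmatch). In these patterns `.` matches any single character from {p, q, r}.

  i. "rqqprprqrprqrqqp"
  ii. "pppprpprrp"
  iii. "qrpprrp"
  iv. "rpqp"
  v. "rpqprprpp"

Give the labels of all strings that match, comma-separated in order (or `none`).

iv

i → no match
ii → no match
iii → no match
iv → match
v → no match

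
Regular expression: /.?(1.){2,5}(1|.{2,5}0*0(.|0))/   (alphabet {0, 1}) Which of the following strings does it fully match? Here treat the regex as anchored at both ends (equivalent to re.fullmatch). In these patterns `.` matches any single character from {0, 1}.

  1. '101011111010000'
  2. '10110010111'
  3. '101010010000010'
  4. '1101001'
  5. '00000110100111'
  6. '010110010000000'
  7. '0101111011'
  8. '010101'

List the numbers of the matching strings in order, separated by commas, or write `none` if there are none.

1, 6, 8

1 → match
2 → no match
3 → no match
4 → no match
5 → no match
6 → match
7 → no match
8 → match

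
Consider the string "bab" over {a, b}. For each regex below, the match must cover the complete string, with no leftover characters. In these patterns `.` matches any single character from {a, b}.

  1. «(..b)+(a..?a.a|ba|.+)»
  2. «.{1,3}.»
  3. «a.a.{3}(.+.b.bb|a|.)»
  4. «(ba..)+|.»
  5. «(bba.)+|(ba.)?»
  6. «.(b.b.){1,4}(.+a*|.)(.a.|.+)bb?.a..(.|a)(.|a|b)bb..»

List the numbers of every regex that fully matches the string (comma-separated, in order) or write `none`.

1 → no match
2 → match
3 → no match — must start with "a"
4 → no match
5 → match
6 → no match

2, 5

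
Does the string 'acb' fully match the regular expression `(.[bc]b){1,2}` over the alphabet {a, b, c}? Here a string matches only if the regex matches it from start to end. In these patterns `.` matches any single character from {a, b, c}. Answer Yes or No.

Yes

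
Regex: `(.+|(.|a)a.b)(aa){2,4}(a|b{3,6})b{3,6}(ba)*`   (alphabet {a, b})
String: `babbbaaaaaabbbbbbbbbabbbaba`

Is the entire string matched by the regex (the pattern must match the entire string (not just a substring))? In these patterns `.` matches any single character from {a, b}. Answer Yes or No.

No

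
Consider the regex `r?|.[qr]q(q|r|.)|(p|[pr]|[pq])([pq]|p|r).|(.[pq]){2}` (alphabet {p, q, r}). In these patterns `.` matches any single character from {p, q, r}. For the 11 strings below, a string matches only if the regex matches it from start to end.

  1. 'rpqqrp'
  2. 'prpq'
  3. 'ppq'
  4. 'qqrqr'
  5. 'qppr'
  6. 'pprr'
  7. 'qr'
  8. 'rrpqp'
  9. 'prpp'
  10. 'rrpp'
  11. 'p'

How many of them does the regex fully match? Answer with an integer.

1

1 → no match
2 → no match
3 → match
4 → no match
5 → no match
6 → no match
7 → no match
8 → no match
9 → no match
10 → no match
11 → no match
Total matched: 1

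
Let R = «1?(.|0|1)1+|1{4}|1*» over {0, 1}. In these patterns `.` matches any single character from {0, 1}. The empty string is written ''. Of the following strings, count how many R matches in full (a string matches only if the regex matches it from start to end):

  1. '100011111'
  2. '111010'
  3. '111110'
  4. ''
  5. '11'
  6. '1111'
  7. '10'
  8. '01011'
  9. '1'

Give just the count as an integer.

1 → no match
2 → no match
3 → no match
4 → match
5 → match
6 → match
7 → no match
8 → no match
9 → match
Total matched: 4

4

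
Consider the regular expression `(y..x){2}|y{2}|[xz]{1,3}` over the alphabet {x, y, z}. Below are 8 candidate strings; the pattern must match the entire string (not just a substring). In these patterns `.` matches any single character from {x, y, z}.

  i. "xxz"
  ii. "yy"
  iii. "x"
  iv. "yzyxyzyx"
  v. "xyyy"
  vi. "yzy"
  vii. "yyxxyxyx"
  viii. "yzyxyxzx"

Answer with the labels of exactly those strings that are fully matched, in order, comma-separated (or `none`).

i → match
ii → match
iii → match
iv → match
v → no match
vi → no match
vii → match
viii → match

i, ii, iii, iv, vii, viii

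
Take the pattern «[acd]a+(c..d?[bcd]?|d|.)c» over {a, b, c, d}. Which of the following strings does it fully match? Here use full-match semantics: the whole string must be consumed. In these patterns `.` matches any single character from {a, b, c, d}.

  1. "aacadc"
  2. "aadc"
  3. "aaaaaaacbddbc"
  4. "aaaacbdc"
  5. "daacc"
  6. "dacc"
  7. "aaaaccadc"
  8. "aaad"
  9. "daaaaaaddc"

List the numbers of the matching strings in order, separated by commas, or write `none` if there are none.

1 → match
2 → match
3 → match
4 → match
5 → match
6 → match
7 → match
8 → no match — must end with "c"
9 → no match

1, 2, 3, 4, 5, 6, 7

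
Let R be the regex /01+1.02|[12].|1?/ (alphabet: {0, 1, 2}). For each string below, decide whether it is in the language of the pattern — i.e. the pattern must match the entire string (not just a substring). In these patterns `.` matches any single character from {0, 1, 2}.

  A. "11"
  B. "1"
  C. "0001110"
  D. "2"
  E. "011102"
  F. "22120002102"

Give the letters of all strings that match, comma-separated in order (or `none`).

A → match
B → match
C → no match
D → no match
E → match
F → no match

A, B, E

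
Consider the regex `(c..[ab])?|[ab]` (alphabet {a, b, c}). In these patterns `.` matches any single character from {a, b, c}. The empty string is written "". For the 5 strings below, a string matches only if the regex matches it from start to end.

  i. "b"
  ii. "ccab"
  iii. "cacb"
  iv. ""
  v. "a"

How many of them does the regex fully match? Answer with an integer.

5

i → match
ii → match
iii → match
iv → match
v → match
Total matched: 5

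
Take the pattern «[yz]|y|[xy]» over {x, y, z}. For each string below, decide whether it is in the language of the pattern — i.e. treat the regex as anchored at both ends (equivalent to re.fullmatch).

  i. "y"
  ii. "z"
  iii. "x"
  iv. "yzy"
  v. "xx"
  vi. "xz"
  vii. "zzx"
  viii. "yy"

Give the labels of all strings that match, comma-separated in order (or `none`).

i, ii, iii

i → match
ii → match
iii → match
iv → no match
v → no match
vi → no match
vii → no match
viii → no match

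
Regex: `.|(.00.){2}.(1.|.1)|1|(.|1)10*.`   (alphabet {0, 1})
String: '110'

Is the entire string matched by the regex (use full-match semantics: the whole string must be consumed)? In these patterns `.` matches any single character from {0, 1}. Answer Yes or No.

Yes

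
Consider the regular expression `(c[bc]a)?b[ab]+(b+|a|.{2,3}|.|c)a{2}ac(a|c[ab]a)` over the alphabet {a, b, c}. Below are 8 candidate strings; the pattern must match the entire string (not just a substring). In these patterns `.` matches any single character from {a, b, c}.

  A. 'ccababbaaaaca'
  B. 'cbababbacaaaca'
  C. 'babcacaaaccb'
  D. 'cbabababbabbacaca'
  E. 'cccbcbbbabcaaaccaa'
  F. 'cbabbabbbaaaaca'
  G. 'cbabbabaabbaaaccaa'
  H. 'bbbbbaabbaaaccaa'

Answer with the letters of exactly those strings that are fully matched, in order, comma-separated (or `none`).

A → match
B → match
C → no match — must end with 'a'
D → no match
E → no match
F → match
G → match
H → match

A, B, F, G, H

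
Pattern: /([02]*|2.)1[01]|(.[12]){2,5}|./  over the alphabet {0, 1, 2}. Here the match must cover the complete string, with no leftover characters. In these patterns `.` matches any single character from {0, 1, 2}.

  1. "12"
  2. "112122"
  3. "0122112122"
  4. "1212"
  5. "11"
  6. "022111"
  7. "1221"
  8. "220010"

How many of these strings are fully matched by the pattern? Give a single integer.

1 → no match
2 → match
3 → match
4 → match
5 → match
6 → match
7 → match
8 → match
Total matched: 7

7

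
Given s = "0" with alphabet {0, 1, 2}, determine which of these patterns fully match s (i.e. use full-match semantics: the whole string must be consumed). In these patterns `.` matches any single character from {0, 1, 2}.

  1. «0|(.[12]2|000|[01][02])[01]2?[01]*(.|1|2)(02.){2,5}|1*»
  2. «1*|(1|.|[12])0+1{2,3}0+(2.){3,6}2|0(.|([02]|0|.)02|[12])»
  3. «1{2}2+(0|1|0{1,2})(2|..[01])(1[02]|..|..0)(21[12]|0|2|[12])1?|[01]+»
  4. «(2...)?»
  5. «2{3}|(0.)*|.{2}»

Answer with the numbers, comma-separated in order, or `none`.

1, 3

1 → match
2 → no match
3 → match
4 → no match
5 → no match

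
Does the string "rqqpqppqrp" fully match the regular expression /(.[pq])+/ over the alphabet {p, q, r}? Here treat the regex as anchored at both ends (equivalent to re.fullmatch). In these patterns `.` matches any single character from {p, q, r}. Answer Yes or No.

Yes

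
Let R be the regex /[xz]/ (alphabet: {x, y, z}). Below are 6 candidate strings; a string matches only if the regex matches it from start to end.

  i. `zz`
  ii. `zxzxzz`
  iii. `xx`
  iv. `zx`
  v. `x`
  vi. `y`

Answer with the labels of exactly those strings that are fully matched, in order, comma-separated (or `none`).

v

i → no match
ii → no match
iii → no match
iv → no match
v → match
vi → no match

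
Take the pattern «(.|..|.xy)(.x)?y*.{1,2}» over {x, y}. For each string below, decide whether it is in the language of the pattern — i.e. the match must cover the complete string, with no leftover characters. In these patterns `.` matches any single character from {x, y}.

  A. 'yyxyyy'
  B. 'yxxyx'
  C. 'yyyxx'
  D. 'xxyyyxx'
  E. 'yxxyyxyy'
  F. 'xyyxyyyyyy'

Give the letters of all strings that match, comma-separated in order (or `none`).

A, B, C, D, F

A → match
B → match
C → match
D → match
E → no match
F → match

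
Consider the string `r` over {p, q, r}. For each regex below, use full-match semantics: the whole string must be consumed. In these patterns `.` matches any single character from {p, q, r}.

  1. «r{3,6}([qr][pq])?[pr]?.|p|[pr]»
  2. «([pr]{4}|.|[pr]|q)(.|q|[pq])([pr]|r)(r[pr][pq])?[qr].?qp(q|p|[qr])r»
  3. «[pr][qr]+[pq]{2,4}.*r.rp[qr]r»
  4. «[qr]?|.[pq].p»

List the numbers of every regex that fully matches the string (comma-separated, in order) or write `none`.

1, 4

1 → match
2 → no match
3 → no match
4 → match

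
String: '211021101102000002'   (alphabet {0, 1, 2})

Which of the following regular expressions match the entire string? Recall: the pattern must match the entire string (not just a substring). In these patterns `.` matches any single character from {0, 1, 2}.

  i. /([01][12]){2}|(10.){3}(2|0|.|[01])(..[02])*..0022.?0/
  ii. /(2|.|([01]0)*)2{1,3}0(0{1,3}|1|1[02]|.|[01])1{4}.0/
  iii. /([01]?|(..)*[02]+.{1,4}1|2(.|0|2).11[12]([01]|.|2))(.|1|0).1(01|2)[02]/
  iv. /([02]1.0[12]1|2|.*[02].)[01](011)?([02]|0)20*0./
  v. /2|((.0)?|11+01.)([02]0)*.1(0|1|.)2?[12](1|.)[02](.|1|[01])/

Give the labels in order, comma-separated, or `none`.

i → no match
ii → no match — must end with '0'
iii → no match
iv → match
v → no match

iv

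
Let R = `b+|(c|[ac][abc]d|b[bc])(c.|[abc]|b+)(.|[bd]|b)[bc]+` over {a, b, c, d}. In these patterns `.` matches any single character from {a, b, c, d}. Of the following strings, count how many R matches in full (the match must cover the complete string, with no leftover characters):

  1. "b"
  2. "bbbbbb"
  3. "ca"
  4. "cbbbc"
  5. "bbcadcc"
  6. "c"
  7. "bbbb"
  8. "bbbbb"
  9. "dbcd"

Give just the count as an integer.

1 → match
2 → match
3 → no match
4 → match
5 → match
6 → no match
7 → match
8 → match
9 → no match
Total matched: 6

6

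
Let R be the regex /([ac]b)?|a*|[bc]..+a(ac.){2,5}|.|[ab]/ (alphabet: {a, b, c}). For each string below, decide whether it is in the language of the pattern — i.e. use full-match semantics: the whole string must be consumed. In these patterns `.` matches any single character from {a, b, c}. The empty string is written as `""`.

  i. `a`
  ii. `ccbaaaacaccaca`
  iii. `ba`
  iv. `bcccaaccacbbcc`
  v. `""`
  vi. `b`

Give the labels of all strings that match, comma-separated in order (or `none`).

i, v, vi

i → match
ii → no match
iii → no match
iv → no match
v → match
vi → match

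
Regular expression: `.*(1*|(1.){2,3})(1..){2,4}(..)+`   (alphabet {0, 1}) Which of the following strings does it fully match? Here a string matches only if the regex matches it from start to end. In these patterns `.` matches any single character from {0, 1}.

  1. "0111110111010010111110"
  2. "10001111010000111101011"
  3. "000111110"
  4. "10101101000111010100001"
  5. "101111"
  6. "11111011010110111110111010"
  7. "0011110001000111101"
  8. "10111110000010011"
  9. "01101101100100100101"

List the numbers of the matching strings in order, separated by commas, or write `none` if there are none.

1 → match
2 → no match
3 → no match
4 → no match
5 → no match
6 → match
7 → no match
8 → match
9 → match

1, 6, 8, 9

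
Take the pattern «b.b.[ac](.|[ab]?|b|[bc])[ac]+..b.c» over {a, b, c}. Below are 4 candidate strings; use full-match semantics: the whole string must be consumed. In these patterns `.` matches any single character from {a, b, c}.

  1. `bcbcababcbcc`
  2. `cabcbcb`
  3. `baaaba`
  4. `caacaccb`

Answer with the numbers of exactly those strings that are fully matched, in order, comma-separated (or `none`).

1 → match
2 → no match — must start with `b`
3 → no match — must end with `c`
4 → no match — must start with `b`

1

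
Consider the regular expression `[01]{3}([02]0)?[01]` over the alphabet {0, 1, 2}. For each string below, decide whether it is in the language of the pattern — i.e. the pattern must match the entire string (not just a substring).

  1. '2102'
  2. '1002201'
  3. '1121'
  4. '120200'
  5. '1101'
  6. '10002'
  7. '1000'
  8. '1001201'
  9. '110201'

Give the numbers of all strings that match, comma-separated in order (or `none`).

1 → no match
2 → no match
3 → no match
4 → no match
5 → match
6 → no match
7 → match
8 → no match
9 → match

5, 7, 9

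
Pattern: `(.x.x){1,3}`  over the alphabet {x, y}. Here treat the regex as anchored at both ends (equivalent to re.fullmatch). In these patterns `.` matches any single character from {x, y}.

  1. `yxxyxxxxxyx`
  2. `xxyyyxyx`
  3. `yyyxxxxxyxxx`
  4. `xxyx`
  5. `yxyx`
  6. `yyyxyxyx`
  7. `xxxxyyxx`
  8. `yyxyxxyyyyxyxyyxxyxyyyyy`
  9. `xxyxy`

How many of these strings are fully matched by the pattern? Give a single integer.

1 → no match
2 → no match
3 → no match
4 → match
5 → match
6 → no match
7 → no match
8 → no match — must end with `x`
9 → no match — must end with `x`
Total matched: 2

2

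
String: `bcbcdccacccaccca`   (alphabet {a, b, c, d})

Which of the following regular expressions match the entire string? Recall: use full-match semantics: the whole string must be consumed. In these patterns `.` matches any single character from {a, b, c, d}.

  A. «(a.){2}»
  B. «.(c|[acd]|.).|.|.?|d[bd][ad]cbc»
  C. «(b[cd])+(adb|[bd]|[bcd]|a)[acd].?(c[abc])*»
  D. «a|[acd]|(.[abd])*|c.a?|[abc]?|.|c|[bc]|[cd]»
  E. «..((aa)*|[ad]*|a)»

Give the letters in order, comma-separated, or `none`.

C

A → no match — must start with `a`
B → no match
C → match
D → no match
E → no match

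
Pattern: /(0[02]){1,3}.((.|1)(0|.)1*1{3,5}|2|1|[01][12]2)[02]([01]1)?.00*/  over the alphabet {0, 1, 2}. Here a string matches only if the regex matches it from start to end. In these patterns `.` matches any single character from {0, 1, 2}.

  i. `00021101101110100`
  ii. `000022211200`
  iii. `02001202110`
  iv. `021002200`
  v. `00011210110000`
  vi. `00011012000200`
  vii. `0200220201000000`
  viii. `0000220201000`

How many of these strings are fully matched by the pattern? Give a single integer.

i → no match
ii → match
iii → no match
iv → no match
v → no match
vi → no match
vii → no match
viii → no match
Total matched: 1

1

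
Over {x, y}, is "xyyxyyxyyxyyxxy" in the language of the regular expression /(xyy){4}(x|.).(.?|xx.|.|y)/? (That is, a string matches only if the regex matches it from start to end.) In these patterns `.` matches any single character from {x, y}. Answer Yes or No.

Yes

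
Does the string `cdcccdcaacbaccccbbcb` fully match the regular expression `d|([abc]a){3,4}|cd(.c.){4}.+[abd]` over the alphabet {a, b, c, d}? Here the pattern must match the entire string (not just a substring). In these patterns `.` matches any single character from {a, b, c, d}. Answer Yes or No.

Yes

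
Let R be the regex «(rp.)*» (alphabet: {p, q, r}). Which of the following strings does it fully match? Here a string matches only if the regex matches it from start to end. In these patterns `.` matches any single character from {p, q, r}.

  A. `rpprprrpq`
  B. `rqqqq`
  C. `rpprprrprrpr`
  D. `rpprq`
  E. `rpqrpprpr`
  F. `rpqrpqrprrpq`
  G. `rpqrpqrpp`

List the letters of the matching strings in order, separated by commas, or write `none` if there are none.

A, C, E, F, G

A → match
B → no match
C → match
D → no match
E → match
F → match
G → match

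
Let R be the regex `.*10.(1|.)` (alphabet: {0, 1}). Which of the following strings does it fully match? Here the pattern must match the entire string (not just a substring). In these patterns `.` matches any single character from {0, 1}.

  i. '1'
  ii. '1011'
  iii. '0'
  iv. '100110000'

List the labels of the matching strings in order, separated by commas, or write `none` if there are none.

ii

i → no match
ii → match
iii → no match
iv → no match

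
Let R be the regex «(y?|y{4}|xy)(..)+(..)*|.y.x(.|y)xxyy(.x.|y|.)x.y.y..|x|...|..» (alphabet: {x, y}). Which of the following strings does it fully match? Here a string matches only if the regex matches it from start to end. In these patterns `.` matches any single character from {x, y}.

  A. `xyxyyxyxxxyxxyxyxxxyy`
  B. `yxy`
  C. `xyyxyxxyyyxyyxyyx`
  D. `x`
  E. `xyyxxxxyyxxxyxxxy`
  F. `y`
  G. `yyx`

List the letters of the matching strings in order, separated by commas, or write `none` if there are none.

A → no match
B → match
C → match
D → match
E → no match
F → no match
G → match

B, C, D, G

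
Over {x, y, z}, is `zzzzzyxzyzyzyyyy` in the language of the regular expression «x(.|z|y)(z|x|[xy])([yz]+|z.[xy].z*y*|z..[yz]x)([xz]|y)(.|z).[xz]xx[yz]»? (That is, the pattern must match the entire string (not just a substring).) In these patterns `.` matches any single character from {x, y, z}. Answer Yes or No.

No

Every match must start with `x`, but `zzzzzyxzyzyzyyyy` does not.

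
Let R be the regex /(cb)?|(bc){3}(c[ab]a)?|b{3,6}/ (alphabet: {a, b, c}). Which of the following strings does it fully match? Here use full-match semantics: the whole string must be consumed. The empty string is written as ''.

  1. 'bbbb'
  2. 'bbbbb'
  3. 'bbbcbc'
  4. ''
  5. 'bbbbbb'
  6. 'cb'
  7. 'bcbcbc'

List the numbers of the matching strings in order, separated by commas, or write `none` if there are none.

1, 2, 4, 5, 6, 7

1 → match
2 → match
3 → no match
4 → match
5 → match
6 → match
7 → match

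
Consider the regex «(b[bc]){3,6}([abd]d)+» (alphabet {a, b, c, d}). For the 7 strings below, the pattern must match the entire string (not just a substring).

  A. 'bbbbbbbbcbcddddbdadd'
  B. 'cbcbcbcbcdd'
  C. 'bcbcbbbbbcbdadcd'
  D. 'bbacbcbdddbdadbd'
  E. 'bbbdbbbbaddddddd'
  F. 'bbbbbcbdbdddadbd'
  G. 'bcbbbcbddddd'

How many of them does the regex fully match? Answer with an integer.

2

A → no match
B → no match — must start with 'b'
C → no match
D → no match
E → no match
F → match
G → match
Total matched: 2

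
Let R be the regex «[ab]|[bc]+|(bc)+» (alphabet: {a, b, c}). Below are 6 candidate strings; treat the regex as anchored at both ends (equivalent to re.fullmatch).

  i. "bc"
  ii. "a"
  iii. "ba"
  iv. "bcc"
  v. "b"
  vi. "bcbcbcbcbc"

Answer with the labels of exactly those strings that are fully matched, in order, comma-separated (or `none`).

i, ii, iv, v, vi

i → match
ii → match
iii → no match
iv → match
v → match
vi → match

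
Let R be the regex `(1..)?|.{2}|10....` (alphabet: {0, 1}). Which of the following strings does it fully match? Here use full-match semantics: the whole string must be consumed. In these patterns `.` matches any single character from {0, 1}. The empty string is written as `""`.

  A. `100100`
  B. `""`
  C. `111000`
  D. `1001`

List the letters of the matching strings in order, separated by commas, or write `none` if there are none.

A, B

A → match
B → match
C → no match
D → no match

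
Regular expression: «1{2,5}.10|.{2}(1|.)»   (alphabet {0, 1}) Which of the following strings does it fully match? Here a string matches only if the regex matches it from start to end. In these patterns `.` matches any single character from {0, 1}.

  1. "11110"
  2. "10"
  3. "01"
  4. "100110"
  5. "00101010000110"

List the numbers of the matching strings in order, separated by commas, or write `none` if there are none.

1. "11110" → match
2. "10" → no match
3. "01" → no match
4. "100110" → no match
5 → no match

1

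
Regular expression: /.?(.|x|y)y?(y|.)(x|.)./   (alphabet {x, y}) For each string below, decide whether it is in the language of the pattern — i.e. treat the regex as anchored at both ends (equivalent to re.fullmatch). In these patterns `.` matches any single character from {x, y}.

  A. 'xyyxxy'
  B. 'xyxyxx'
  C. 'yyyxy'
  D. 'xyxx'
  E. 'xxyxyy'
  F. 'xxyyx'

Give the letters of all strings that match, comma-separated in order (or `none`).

A, C, D, E, F

A → match
B → no match
C → match
D → match
E → match
F → match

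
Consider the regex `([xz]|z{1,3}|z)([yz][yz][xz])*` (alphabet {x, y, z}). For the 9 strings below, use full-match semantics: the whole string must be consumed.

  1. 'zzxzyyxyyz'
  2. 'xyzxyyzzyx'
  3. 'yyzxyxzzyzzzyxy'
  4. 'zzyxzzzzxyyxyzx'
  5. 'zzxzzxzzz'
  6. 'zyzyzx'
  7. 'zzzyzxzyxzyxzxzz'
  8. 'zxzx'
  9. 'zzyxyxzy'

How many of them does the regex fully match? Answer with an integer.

1 → no match
2 → match
3 → no match
4 → no match
5 → no match
6 → no match
7 → no match
8 → no match
9 → no match
Total matched: 1

1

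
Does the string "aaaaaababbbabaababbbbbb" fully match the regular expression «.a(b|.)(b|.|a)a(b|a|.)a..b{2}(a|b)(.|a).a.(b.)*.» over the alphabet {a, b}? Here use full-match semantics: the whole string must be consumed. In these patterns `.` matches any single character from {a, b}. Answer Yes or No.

No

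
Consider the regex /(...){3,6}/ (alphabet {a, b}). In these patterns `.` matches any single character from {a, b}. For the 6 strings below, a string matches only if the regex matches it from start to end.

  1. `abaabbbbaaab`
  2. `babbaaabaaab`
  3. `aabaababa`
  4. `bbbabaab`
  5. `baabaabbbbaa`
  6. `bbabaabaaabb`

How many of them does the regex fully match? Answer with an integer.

5

1. `abaabbbbaaab` → match
2. `babbaaabaaab` → match
3. `aabaababa` → match
4. `bbbabaab` → no match
5. `baabaabbbbaa` → match
6. `bbabaabaaabb` → match
Total matched: 5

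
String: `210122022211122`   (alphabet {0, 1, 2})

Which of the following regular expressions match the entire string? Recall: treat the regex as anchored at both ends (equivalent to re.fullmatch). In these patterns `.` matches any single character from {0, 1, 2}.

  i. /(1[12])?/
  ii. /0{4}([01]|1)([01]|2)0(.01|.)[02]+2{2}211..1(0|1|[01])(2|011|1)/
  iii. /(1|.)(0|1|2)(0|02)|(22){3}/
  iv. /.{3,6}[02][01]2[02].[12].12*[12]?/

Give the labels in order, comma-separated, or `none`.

i → no match
ii → no match — must start with `0`
iii → no match
iv → match

iv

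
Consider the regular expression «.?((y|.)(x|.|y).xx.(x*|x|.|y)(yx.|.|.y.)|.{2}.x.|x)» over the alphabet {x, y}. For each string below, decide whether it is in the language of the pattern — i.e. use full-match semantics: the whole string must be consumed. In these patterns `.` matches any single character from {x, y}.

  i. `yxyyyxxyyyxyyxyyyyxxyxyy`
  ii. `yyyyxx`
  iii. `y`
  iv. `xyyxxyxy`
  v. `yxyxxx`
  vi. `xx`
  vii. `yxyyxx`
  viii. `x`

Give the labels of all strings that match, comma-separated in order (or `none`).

ii, iv, v, vi, vii, viii

i → no match
ii → match
iii → no match
iv → match
v → match
vi → match
vii → match
viii → match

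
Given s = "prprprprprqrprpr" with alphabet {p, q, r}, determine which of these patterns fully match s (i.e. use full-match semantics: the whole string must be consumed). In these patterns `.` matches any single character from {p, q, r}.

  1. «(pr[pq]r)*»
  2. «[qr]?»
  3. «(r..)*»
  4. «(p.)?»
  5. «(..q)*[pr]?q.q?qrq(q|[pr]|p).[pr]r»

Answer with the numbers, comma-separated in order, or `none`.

1

1 → match
2 → no match
3 → no match
4 → no match
5 → no match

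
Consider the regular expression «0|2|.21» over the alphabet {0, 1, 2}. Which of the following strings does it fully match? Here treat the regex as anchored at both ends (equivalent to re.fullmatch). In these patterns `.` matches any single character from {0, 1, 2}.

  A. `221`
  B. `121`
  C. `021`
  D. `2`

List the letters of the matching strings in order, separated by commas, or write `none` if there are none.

A, B, C, D

A. `221` → match
B. `121` → match
C. `021` → match
D. `2` → match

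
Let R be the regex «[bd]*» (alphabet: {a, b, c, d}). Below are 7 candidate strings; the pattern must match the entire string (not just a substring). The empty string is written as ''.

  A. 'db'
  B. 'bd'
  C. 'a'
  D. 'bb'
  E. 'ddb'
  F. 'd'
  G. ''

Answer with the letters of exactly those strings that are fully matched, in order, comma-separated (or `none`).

A → match
B → match
C → no match
D → match
E → match
F → match
G → match

A, B, D, E, F, G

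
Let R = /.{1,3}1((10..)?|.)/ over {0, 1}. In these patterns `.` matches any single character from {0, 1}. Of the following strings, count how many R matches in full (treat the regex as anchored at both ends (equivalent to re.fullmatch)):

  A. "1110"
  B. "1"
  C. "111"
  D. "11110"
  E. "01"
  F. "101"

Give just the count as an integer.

A → match
B → no match
C → match
D → match
E → match
F → match
Total matched: 5

5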